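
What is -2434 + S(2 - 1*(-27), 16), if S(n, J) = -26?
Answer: -2460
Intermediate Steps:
-2434 + S(2 - 1*(-27), 16) = -2434 - 26 = -2460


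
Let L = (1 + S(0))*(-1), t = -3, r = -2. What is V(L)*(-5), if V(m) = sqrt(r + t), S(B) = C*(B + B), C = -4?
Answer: -5*I*sqrt(5) ≈ -11.18*I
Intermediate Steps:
S(B) = -8*B (S(B) = -4*(B + B) = -8*B)
L = -1 (L = (1 - 8*0)*(-1) = (1 + 0)*(-1) = 1*(-1) = -1)
V(m) = I*sqrt(5) (V(m) = sqrt(-2 - 3) = sqrt(-5) = I*sqrt(5))
V(L)*(-5) = (I*sqrt(5))*(-5) = -5*I*sqrt(5)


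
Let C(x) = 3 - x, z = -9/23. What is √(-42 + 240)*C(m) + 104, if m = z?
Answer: 104 + 234*√22/23 ≈ 151.72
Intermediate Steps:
z = -9/23 (z = -9*1/23 = -9/23 ≈ -0.39130)
m = -9/23 ≈ -0.39130
√(-42 + 240)*C(m) + 104 = √(-42 + 240)*(3 - 1*(-9/23)) + 104 = √198*(3 + 9/23) + 104 = (3*√22)*(78/23) + 104 = 234*√22/23 + 104 = 104 + 234*√22/23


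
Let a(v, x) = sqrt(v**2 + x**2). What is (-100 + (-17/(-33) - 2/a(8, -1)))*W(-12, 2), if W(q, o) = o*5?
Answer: -32830/33 - 4*sqrt(65)/13 ≈ -997.33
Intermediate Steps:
W(q, o) = 5*o
(-100 + (-17/(-33) - 2/a(8, -1)))*W(-12, 2) = (-100 + (-17/(-33) - 2/sqrt(8**2 + (-1)**2)))*(5*2) = (-100 + (-17*(-1/33) - 2/sqrt(64 + 1)))*10 = (-100 + (17/33 - 2*sqrt(65)/65))*10 = (-3283/33 - 2*sqrt(65)/65)*10 = -32830/33 - 4*sqrt(65)/13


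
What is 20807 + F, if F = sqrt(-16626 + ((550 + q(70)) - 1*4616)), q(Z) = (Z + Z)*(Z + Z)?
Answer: 20807 + 2*I*sqrt(273) ≈ 20807.0 + 33.045*I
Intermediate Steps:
q(Z) = 4*Z**2 (q(Z) = (2*Z)*(2*Z) = 4*Z**2)
F = 2*I*sqrt(273) (F = sqrt(-16626 + ((550 + 4*70**2) - 1*4616)) = sqrt(-16626 + ((550 + 4*4900) - 4616)) = sqrt(-16626 + ((550 + 19600) - 4616)) = sqrt(-16626 + (20150 - 4616)) = sqrt(-16626 + 15534) = sqrt(-1092) = 2*I*sqrt(273) ≈ 33.045*I)
20807 + F = 20807 + 2*I*sqrt(273)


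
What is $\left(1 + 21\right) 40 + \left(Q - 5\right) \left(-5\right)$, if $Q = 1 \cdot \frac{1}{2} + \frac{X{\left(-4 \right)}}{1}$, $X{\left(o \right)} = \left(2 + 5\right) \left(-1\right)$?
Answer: $\frac{1875}{2} \approx 937.5$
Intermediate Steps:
$X{\left(o \right)} = -7$ ($X{\left(o \right)} = 7 \left(-1\right) = -7$)
$Q = - \frac{13}{2}$ ($Q = 1 \cdot \frac{1}{2} - \frac{7}{1} = 1 \cdot \frac{1}{2} - 7 = \frac{1}{2} - 7 = - \frac{13}{2} \approx -6.5$)
$\left(1 + 21\right) 40 + \left(Q - 5\right) \left(-5\right) = \left(1 + 21\right) 40 + \left(- \frac{13}{2} - 5\right) \left(-5\right) = 22 \cdot 40 - - \frac{115}{2} = 880 + \frac{115}{2} = \frac{1875}{2}$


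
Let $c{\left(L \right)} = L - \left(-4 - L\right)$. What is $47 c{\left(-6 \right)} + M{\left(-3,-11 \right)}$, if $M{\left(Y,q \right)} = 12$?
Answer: $-364$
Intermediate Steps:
$c{\left(L \right)} = 4 + 2 L$ ($c{\left(L \right)} = L + \left(4 + L\right) = 4 + 2 L$)
$47 c{\left(-6 \right)} + M{\left(-3,-11 \right)} = 47 \left(4 + 2 \left(-6\right)\right) + 12 = 47 \left(4 - 12\right) + 12 = 47 \left(-8\right) + 12 = -376 + 12 = -364$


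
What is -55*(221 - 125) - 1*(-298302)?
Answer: 293022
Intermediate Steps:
-55*(221 - 125) - 1*(-298302) = -55*96 + 298302 = -5280 + 298302 = 293022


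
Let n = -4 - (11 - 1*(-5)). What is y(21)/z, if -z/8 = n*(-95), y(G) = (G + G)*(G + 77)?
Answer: -1029/3800 ≈ -0.27079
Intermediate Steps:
y(G) = 2*G*(77 + G) (y(G) = (2*G)*(77 + G) = 2*G*(77 + G))
n = -20 (n = -4 - (11 + 5) = -4 - 1*16 = -4 - 16 = -20)
z = -15200 (z = -(-160)*(-95) = -8*1900 = -15200)
y(21)/z = (2*21*(77 + 21))/(-15200) = (2*21*98)*(-1/15200) = 4116*(-1/15200) = -1029/3800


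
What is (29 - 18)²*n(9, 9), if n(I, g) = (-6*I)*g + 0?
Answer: -58806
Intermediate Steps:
n(I, g) = -6*I*g (n(I, g) = -6*I*g + 0 = -6*I*g)
(29 - 18)²*n(9, 9) = (29 - 18)²*(-6*9*9) = 11²*(-486) = 121*(-486) = -58806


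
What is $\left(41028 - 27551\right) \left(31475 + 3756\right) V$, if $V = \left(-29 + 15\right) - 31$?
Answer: $-21366368415$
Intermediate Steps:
$V = -45$ ($V = -14 - 31 = -45$)
$\left(41028 - 27551\right) \left(31475 + 3756\right) V = \left(41028 - 27551\right) \left(31475 + 3756\right) \left(-45\right) = \left(41028 - 27551\right) 35231 \left(-45\right) = 13477 \cdot 35231 \left(-45\right) = 474808187 \left(-45\right) = -21366368415$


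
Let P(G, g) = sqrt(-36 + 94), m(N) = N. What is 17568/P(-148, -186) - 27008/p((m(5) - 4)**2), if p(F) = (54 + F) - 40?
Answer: -27008/15 + 8784*sqrt(58)/29 ≈ 506.26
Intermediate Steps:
P(G, g) = sqrt(58)
p(F) = 14 + F
17568/P(-148, -186) - 27008/p((m(5) - 4)**2) = 17568/(sqrt(58)) - 27008/(14 + (5 - 4)**2) = 17568*(sqrt(58)/58) - 27008/(14 + 1**2) = 8784*sqrt(58)/29 - 27008/(14 + 1) = 8784*sqrt(58)/29 - 27008/15 = -27008/15 + 8784*sqrt(58)/29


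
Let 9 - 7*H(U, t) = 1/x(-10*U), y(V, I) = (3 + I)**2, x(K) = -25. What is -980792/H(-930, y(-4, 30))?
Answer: -85819300/113 ≈ -7.5946e+5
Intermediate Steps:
H(U, t) = 226/175 (H(U, t) = 9/7 - 1/7/(-25) = 9/7 - 1/7*(-1/25) = 9/7 + 1/175 = 226/175)
-980792/H(-930, y(-4, 30)) = -980792/226/175 = -980792*175/226 = -85819300/113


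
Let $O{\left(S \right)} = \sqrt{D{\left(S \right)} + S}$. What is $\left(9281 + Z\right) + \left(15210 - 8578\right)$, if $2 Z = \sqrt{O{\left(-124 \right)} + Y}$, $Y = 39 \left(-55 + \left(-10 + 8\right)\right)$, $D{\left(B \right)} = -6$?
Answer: $15913 + \frac{\sqrt{-2223 + i \sqrt{130}}}{2} \approx 15913.0 + 23.574 i$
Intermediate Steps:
$Y = -2223$ ($Y = 39 \left(-55 - 2\right) = 39 \left(-57\right) = -2223$)
$O{\left(S \right)} = \sqrt{-6 + S}$
$Z = \frac{\sqrt{-2223 + i \sqrt{130}}}{2}$ ($Z = \frac{\sqrt{\sqrt{-6 - 124} - 2223}}{2} = \frac{\sqrt{\sqrt{-130} - 2223}}{2} = \frac{\sqrt{i \sqrt{130} - 2223}}{2} = \frac{\sqrt{-2223 + i \sqrt{130}}}{2} \approx 0.060456 + 23.574 i$)
$\left(9281 + Z\right) + \left(15210 - 8578\right) = \left(9281 + \frac{\sqrt{-2223 + i \sqrt{130}}}{2}\right) + \left(15210 - 8578\right) = \left(9281 + \frac{\sqrt{-2223 + i \sqrt{130}}}{2}\right) + 6632 = 15913 + \frac{\sqrt{-2223 + i \sqrt{130}}}{2}$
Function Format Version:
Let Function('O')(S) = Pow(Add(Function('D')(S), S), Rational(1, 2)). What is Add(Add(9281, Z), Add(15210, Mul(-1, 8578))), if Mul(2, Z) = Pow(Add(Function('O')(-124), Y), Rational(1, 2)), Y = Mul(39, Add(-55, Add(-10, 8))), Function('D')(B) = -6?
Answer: Add(15913, Mul(Rational(1, 2), Pow(Add(-2223, Mul(I, Pow(130, Rational(1, 2)))), Rational(1, 2)))) ≈ Add(15913., Mul(23.574, I))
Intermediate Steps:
Y = -2223 (Y = Mul(39, Add(-55, -2)) = Mul(39, -57) = -2223)
Function('O')(S) = Pow(Add(-6, S), Rational(1, 2))
Z = Mul(Rational(1, 2), Pow(Add(-2223, Mul(I, Pow(130, Rational(1, 2)))), Rational(1, 2))) (Z = Mul(Rational(1, 2), Pow(Add(Pow(Add(-6, -124), Rational(1, 2)), -2223), Rational(1, 2))) = Mul(Rational(1, 2), Pow(Add(Pow(-130, Rational(1, 2)), -2223), Rational(1, 2))) = Mul(Rational(1, 2), Pow(Add(Mul(I, Pow(130, Rational(1, 2))), -2223), Rational(1, 2))) = Mul(Rational(1, 2), Pow(Add(-2223, Mul(I, Pow(130, Rational(1, 2)))), Rational(1, 2))) ≈ Add(0.060456, Mul(23.574, I)))
Add(Add(9281, Z), Add(15210, Mul(-1, 8578))) = Add(Add(9281, Mul(Rational(1, 2), Pow(Add(-2223, Mul(I, Pow(130, Rational(1, 2)))), Rational(1, 2)))), Add(15210, Mul(-1, 8578))) = Add(Add(9281, Mul(Rational(1, 2), Pow(Add(-2223, Mul(I, Pow(130, Rational(1, 2)))), Rational(1, 2)))), Add(15210, -8578)) = Add(Add(9281, Mul(Rational(1, 2), Pow(Add(-2223, Mul(I, Pow(130, Rational(1, 2)))), Rational(1, 2)))), 6632) = Add(15913, Mul(Rational(1, 2), Pow(Add(-2223, Mul(I, Pow(130, Rational(1, 2)))), Rational(1, 2))))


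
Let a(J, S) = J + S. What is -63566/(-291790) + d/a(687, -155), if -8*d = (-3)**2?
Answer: 133955393/620929120 ≈ 0.21573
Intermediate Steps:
d = -9/8 (d = -1/8*(-3)**2 = -1/8*9 = -9/8 ≈ -1.1250)
-63566/(-291790) + d/a(687, -155) = -63566/(-291790) - 9/(8*(687 - 155)) = -63566*(-1/291790) - 9/8/532 = 31783/145895 - 9/8*1/532 = 31783/145895 - 9/4256 = 133955393/620929120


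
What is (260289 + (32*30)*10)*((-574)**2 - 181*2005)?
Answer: -9022119381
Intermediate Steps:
(260289 + (32*30)*10)*((-574)**2 - 181*2005) = (260289 + 960*10)*(329476 - 362905) = (260289 + 9600)*(-33429) = 269889*(-33429) = -9022119381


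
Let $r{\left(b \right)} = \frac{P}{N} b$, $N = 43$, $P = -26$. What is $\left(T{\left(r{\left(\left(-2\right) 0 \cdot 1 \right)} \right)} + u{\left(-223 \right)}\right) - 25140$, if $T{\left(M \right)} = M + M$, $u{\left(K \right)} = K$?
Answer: $-25363$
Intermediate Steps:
$r{\left(b \right)} = - \frac{26 b}{43}$ ($r{\left(b \right)} = - \frac{26}{43} b = \left(-26\right) \frac{1}{43} b = - \frac{26 b}{43}$)
$T{\left(M \right)} = 2 M$
$\left(T{\left(r{\left(\left(-2\right) 0 \cdot 1 \right)} \right)} + u{\left(-223 \right)}\right) - 25140 = \left(2 \left(- \frac{26 \left(-2\right) 0 \cdot 1}{43}\right) - 223\right) - 25140 = \left(2 \left(- \frac{26 \cdot 0 \cdot 1}{43}\right) - 223\right) - 25140 = \left(2 \left(\left(- \frac{26}{43}\right) 0\right) - 223\right) - 25140 = \left(2 \cdot 0 - 223\right) - 25140 = \left(0 - 223\right) - 25140 = -223 - 25140 = -25363$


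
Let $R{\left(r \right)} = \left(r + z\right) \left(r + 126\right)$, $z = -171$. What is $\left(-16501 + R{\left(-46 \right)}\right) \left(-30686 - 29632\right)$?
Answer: $2042427798$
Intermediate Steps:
$R{\left(r \right)} = \left(-171 + r\right) \left(126 + r\right)$ ($R{\left(r \right)} = \left(r - 171\right) \left(r + 126\right) = \left(-171 + r\right) \left(126 + r\right)$)
$\left(-16501 + R{\left(-46 \right)}\right) \left(-30686 - 29632\right) = \left(-16501 - \left(19476 - 2116\right)\right) \left(-30686 - 29632\right) = \left(-16501 + \left(-21546 + 2116 + 2070\right)\right) \left(-30686 - 29632\right) = \left(-16501 - 17360\right) \left(-60318\right) = \left(-33861\right) \left(-60318\right) = 2042427798$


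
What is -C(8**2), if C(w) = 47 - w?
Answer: 17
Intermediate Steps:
-C(8**2) = -(47 - 1*8**2) = -(47 - 1*64) = -(47 - 64) = -1*(-17) = 17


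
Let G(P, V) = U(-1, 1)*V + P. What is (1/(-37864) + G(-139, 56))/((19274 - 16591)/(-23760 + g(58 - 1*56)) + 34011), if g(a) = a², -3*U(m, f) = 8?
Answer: -194516283857/22944522851934 ≈ -0.0084777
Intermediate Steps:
U(m, f) = -8/3 (U(m, f) = -⅓*8 = -8/3)
G(P, V) = P - 8*V/3 (G(P, V) = -8*V/3 + P = P - 8*V/3)
(1/(-37864) + G(-139, 56))/((19274 - 16591)/(-23760 + g(58 - 1*56)) + 34011) = (1/(-37864) + (-139 - 8/3*56))/((19274 - 16591)/(-23760 + (58 - 1*56)²) + 34011) = (-1/37864 + (-139 - 448/3))/(2683/(-23760 + (58 - 56)²) + 34011) = (-1/37864 - 865/3)/(2683/(-23760 + 2²) + 34011) = -32752363/(113592*(2683/(-23760 + 4) + 34011)) = -32752363/(113592*(2683/(-23756) + 34011)) = -32752363/(113592*(2683*(-1/23756) + 34011)) = -32752363/(113592*(-2683/23756 + 34011)) = -32752363/(113592*807962633/23756) = -32752363/113592*23756/807962633 = -194516283857/22944522851934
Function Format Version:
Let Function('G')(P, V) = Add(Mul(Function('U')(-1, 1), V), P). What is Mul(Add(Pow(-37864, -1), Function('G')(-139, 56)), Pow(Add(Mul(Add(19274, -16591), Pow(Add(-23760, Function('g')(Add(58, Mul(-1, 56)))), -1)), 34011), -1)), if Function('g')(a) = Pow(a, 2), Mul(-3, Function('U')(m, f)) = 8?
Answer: Rational(-194516283857, 22944522851934) ≈ -0.0084777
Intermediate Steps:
Function('U')(m, f) = Rational(-8, 3) (Function('U')(m, f) = Mul(Rational(-1, 3), 8) = Rational(-8, 3))
Function('G')(P, V) = Add(P, Mul(Rational(-8, 3), V)) (Function('G')(P, V) = Add(Mul(Rational(-8, 3), V), P) = Add(P, Mul(Rational(-8, 3), V)))
Mul(Add(Pow(-37864, -1), Function('G')(-139, 56)), Pow(Add(Mul(Add(19274, -16591), Pow(Add(-23760, Function('g')(Add(58, Mul(-1, 56)))), -1)), 34011), -1)) = Mul(Add(Pow(-37864, -1), Add(-139, Mul(Rational(-8, 3), 56))), Pow(Add(Mul(Add(19274, -16591), Pow(Add(-23760, Pow(Add(58, Mul(-1, 56)), 2)), -1)), 34011), -1)) = Mul(Add(Rational(-1, 37864), Add(-139, Rational(-448, 3))), Pow(Add(Mul(2683, Pow(Add(-23760, Pow(Add(58, -56), 2)), -1)), 34011), -1)) = Mul(Add(Rational(-1, 37864), Rational(-865, 3)), Pow(Add(Mul(2683, Pow(Add(-23760, Pow(2, 2)), -1)), 34011), -1)) = Mul(Rational(-32752363, 113592), Pow(Add(Mul(2683, Pow(Add(-23760, 4), -1)), 34011), -1)) = Mul(Rational(-32752363, 113592), Pow(Add(Mul(2683, Pow(-23756, -1)), 34011), -1)) = Mul(Rational(-32752363, 113592), Pow(Add(Mul(2683, Rational(-1, 23756)), 34011), -1)) = Mul(Rational(-32752363, 113592), Pow(Add(Rational(-2683, 23756), 34011), -1)) = Mul(Rational(-32752363, 113592), Pow(Rational(807962633, 23756), -1)) = Mul(Rational(-32752363, 113592), Rational(23756, 807962633)) = Rational(-194516283857, 22944522851934)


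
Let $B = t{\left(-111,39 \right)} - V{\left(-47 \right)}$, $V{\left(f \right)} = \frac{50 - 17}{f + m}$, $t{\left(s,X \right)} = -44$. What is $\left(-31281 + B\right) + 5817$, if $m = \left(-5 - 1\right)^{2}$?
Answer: $-25505$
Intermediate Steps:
$m = 36$ ($m = \left(-6\right)^{2} = 36$)
$V{\left(f \right)} = \frac{33}{36 + f}$ ($V{\left(f \right)} = \frac{50 - 17}{f + 36} = \frac{33}{36 + f}$)
$B = -41$ ($B = -44 - \frac{33}{36 - 47} = -44 - \frac{33}{-11} = -44 - 33 \left(- \frac{1}{11}\right) = -44 - -3 = -44 + 3 = -41$)
$\left(-31281 + B\right) + 5817 = \left(-31281 - 41\right) + 5817 = -31322 + 5817 = -25505$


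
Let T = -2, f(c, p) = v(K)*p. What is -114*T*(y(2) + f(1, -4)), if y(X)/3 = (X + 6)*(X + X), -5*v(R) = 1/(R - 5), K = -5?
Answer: 546744/25 ≈ 21870.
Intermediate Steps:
v(R) = -1/(5*(-5 + R)) (v(R) = -1/(5*(R - 5)) = -1/(5*(-5 + R)))
f(c, p) = p/50 (f(c, p) = (-1/(-25 + 5*(-5)))*p = (-1/(-25 - 25))*p = (-1/(-50))*p = (-1*(-1/50))*p = p/50)
y(X) = 6*X*(6 + X) (y(X) = 3*((X + 6)*(X + X)) = 3*((6 + X)*(2*X)) = 3*(2*X*(6 + X)) = 6*X*(6 + X))
-114*T*(y(2) + f(1, -4)) = -(-228)*(6*2*(6 + 2) + (1/50)*(-4)) = -(-228)*(6*2*8 - 2/25) = -(-228)*(96 - 2/25) = -(-228)*2398/25 = -114*(-4796/25) = 546744/25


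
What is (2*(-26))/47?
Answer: -52/47 ≈ -1.1064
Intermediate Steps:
(2*(-26))/47 = -52*1/47 = -52/47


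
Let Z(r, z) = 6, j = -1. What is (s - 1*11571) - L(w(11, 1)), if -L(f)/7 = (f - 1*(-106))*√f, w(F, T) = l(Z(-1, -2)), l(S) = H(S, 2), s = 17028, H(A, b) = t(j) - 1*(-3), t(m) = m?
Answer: 5457 + 756*√2 ≈ 6526.1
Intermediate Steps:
H(A, b) = 2 (H(A, b) = -1 - 1*(-3) = -1 + 3 = 2)
l(S) = 2
w(F, T) = 2
L(f) = -7*√f*(106 + f) (L(f) = -7*(f - 1*(-106))*√f = -7*(f + 106)*√f = -7*(106 + f)*√f = -7*√f*(106 + f))
(s - 1*11571) - L(w(11, 1)) = (17028 - 1*11571) - 7*√2*(-106 - 1*2) = (17028 - 11571) - 7*√2*(-106 - 2) = 5457 - 7*√2*(-108) = 5457 - (-756)*√2 = 5457 + 756*√2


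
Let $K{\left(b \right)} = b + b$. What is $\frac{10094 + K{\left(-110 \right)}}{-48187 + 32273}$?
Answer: $- \frac{4937}{7957} \approx -0.62046$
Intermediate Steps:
$K{\left(b \right)} = 2 b$
$\frac{10094 + K{\left(-110 \right)}}{-48187 + 32273} = \frac{10094 + 2 \left(-110\right)}{-48187 + 32273} = \frac{10094 - 220}{-15914} = 9874 \left(- \frac{1}{15914}\right) = - \frac{4937}{7957}$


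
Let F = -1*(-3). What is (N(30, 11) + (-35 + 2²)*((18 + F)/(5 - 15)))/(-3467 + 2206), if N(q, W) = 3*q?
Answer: -1551/12610 ≈ -0.12300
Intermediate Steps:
F = 3
(N(30, 11) + (-35 + 2²)*((18 + F)/(5 - 15)))/(-3467 + 2206) = (3*30 + (-35 + 2²)*((18 + 3)/(5 - 15)))/(-3467 + 2206) = (90 + (-35 + 4)*(21/(-10)))/(-1261) = (90 - 651*(-1)/10)*(-1/1261) = (90 - 31*(-21/10))*(-1/1261) = (90 + 651/10)*(-1/1261) = (1551/10)*(-1/1261) = -1551/12610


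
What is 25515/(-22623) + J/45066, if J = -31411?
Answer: -620156681/339842706 ≈ -1.8248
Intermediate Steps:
25515/(-22623) + J/45066 = 25515/(-22623) - 31411/45066 = 25515*(-1/22623) - 31411*1/45066 = -8505/7541 - 31411/45066 = -620156681/339842706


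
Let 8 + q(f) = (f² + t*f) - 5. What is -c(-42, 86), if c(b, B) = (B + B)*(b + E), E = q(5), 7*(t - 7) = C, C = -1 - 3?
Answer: -2580/7 ≈ -368.57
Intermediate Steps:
C = -4
t = 45/7 (t = 7 + (⅐)*(-4) = 7 - 4/7 = 45/7 ≈ 6.4286)
q(f) = -13 + f² + 45*f/7 (q(f) = -8 + ((f² + 45*f/7) - 5) = -8 + (-5 + f² + 45*f/7) = -13 + f² + 45*f/7)
E = 309/7 (E = -13 + 5² + (45/7)*5 = -13 + 25 + 225/7 = 309/7 ≈ 44.143)
c(b, B) = 2*B*(309/7 + b) (c(b, B) = (B + B)*(b + 309/7) = (2*B)*(309/7 + b) = 2*B*(309/7 + b))
-c(-42, 86) = -2*86*(309 + 7*(-42))/7 = -2*86*(309 - 294)/7 = -2*86*15/7 = -1*2580/7 = -2580/7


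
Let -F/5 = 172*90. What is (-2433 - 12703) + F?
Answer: -92536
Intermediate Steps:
F = -77400 (F = -860*90 = -5*15480 = -77400)
(-2433 - 12703) + F = (-2433 - 12703) - 77400 = -15136 - 77400 = -92536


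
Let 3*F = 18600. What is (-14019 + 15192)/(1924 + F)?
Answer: 391/2708 ≈ 0.14439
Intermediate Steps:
F = 6200 (F = (⅓)*18600 = 6200)
(-14019 + 15192)/(1924 + F) = (-14019 + 15192)/(1924 + 6200) = 1173/8124 = 1173*(1/8124) = 391/2708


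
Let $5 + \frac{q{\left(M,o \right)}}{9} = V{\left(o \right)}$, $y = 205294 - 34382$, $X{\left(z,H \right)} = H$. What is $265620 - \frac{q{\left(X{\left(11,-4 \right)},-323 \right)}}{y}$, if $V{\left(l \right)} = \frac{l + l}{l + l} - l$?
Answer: $\frac{45397642569}{170912} \approx 2.6562 \cdot 10^{5}$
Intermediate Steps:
$y = 170912$ ($y = 205294 - 34382 = 170912$)
$V{\left(l \right)} = 1 - l$ ($V{\left(l \right)} = \frac{2 l}{2 l} - l = 2 l \frac{1}{2 l} - l = 1 - l$)
$q{\left(M,o \right)} = -36 - 9 o$ ($q{\left(M,o \right)} = -45 + 9 \left(1 - o\right) = -45 - \left(-9 + 9 o\right) = -36 - 9 o$)
$265620 - \frac{q{\left(X{\left(11,-4 \right)},-323 \right)}}{y} = 265620 - \frac{-36 - -2907}{170912} = 265620 - \left(-36 + 2907\right) \frac{1}{170912} = 265620 - 2871 \cdot \frac{1}{170912} = 265620 - \frac{2871}{170912} = \frac{45397642569}{170912}$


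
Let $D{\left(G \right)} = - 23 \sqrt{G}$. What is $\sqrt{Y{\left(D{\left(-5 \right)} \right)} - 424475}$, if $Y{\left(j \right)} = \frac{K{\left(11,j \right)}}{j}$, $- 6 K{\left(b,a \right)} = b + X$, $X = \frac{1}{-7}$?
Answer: $\frac{\sqrt{-2475633706875 - 91770 i \sqrt{5}}}{2415} \approx 2.7002 \cdot 10^{-5} - 651.52 i$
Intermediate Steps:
$X = - \frac{1}{7} \approx -0.14286$
$K{\left(b,a \right)} = \frac{1}{42} - \frac{b}{6}$ ($K{\left(b,a \right)} = - \frac{b - \frac{1}{7}}{6} = - \frac{- \frac{1}{7} + b}{6} = \frac{1}{42} - \frac{b}{6}$)
$Y{\left(j \right)} = - \frac{38}{21 j}$ ($Y{\left(j \right)} = \frac{\frac{1}{42} - \frac{11}{6}}{j} = - \frac{38}{21 j}$)
$\sqrt{Y{\left(D{\left(-5 \right)} \right)} - 424475} = \sqrt{- \frac{38}{21 \left(- 23 \sqrt{-5}\right)} - 424475} = \sqrt{- \frac{38}{21 \left(- 23 i \sqrt{5}\right)} - 424475} = \sqrt{- \frac{38 \frac{i \sqrt{5}}{115}}{21} - 424475} = \sqrt{- \frac{38 i \sqrt{5}}{2415} - 424475} = \sqrt{-424475 - \frac{38 i \sqrt{5}}{2415}}$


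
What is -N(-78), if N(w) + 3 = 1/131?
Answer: 392/131 ≈ 2.9924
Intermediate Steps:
N(w) = -392/131 (N(w) = -3 + 1/131 = -392/131)
-N(-78) = -1*(-392/131) = 392/131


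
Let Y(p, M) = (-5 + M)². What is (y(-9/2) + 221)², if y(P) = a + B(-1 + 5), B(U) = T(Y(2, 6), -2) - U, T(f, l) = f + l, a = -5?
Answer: 44521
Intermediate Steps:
B(U) = -1 - U (B(U) = ((-5 + 6)² - 2) - U = (1² - 2) - U = (1 - 2) - U = -1 - U)
y(P) = -10 (y(P) = -5 + (-1 - (-1 + 5)) = -5 + (-1 - 1*4) = -5 + (-1 - 4) = -5 - 5 = -10)
(y(-9/2) + 221)² = (-10 + 221)² = 211² = 44521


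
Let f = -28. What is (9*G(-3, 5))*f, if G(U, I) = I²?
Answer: -6300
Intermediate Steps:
(9*G(-3, 5))*f = (9*5²)*(-28) = (9*25)*(-28) = 225*(-28) = -6300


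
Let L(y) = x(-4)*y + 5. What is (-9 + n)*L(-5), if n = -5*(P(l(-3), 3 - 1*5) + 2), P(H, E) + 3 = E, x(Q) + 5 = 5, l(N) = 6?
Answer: 30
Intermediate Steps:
x(Q) = 0 (x(Q) = -5 + 5 = 0)
P(H, E) = -3 + E
L(y) = 5 (L(y) = 0*y + 5 = 0 + 5 = 5)
n = 15 (n = -5*((-3 + (3 - 1*5)) + 2) = -5*((-3 + (3 - 5)) + 2) = -5*((-3 - 2) + 2) = -5*(-5 + 2) = -5*(-3) = 15)
(-9 + n)*L(-5) = (-9 + 15)*5 = 6*5 = 30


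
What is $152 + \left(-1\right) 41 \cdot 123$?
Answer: $-4891$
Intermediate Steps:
$152 + \left(-1\right) 41 \cdot 123 = 152 - 5043 = -4891$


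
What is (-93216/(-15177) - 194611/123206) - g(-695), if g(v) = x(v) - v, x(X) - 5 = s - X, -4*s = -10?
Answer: -434108423966/311649577 ≈ -1392.9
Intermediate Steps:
s = 5/2 (s = -¼*(-10) = 5/2 ≈ 2.5000)
x(X) = 15/2 - X (x(X) = 5 + (5/2 - X) = 15/2 - X)
g(v) = 15/2 - 2*v (g(v) = (15/2 - v) - v = 15/2 - 2*v)
(-93216/(-15177) - 194611/123206) - g(-695) = (-93216/(-15177) - 194611/123206) - (15/2 - 2*(-695)) = (-93216*(-1/15177) - 194611*1/123206) - (15/2 + 1390) = (31072/5059 - 194611/123206) - 1*2795/2 = 2843719783/623299154 - 2795/2 = -434108423966/311649577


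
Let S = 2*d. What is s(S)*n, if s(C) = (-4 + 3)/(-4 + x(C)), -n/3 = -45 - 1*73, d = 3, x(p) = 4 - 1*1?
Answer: 354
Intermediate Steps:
x(p) = 3 (x(p) = 4 - 1 = 3)
n = 354 (n = -3*(-45 - 1*73) = -3*(-45 - 73) = -3*(-118) = 354)
S = 6 (S = 2*3 = 6)
s(C) = 1 (s(C) = (-4 + 3)/(-4 + 3) = -1/(-1) = -1*(-1) = 1)
s(S)*n = 1*354 = 354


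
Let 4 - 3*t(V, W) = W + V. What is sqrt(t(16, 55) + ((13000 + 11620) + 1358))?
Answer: sqrt(233601)/3 ≈ 161.11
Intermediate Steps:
t(V, W) = 4/3 - V/3 - W/3 (t(V, W) = 4/3 - (W + V)/3 = 4/3 - (V + W)/3 = 4/3 + (-V/3 - W/3) = 4/3 - V/3 - W/3)
sqrt(t(16, 55) + ((13000 + 11620) + 1358)) = sqrt((4/3 - 1/3*16 - 1/3*55) + ((13000 + 11620) + 1358)) = sqrt((4/3 - 16/3 - 55/3) + (24620 + 1358)) = sqrt(-67/3 + 25978) = sqrt(77867/3) = sqrt(233601)/3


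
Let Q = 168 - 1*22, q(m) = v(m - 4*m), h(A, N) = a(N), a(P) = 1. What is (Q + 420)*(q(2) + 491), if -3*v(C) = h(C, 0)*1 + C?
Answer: 836548/3 ≈ 2.7885e+5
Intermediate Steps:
h(A, N) = 1
v(C) = -1/3 - C/3 (v(C) = -(1*1 + C)/3 = -(1 + C)/3 = -1/3 - C/3)
q(m) = -1/3 + m (q(m) = -1/3 - (m - 4*m)/3 = -1/3 - (-1)*m = -1/3 + m)
Q = 146 (Q = 168 - 22 = 146)
(Q + 420)*(q(2) + 491) = (146 + 420)*((-1/3 + 2) + 491) = 566*(5/3 + 491) = 566*(1478/3) = 836548/3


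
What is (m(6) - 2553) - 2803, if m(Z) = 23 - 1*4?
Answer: -5337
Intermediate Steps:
m(Z) = 19 (m(Z) = 23 - 4 = 19)
(m(6) - 2553) - 2803 = (19 - 2553) - 2803 = -2534 - 2803 = -5337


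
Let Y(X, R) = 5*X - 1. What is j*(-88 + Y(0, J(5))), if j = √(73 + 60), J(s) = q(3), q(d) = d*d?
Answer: -89*√133 ≈ -1026.4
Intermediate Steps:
q(d) = d²
J(s) = 9 (J(s) = 3² = 9)
j = √133 ≈ 11.533
Y(X, R) = -1 + 5*X
j*(-88 + Y(0, J(5))) = √133*(-88 + (-1 + 5*0)) = √133*(-88 + (-1 + 0)) = √133*(-88 - 1) = √133*(-89) = -89*√133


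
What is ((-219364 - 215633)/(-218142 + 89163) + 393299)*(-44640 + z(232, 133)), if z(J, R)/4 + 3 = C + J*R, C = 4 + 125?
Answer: 8762748544176/281 ≈ 3.1184e+10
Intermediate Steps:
C = 129
z(J, R) = 504 + 4*J*R (z(J, R) = -12 + 4*(129 + J*R) = -12 + (516 + 4*J*R) = 504 + 4*J*R)
((-219364 - 215633)/(-218142 + 89163) + 393299)*(-44640 + z(232, 133)) = ((-219364 - 215633)/(-218142 + 89163) + 393299)*(-44640 + (504 + 4*232*133)) = (-434997/(-128979) + 393299)*(-44640 + (504 + 123424)) = (-434997*(-1/128979) + 393299)*(-44640 + 123928) = (16111/4777 + 393299)*79288 = (1878805434/4777)*79288 = 8762748544176/281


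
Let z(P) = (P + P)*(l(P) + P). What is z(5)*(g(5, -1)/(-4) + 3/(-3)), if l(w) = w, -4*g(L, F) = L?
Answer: -275/4 ≈ -68.750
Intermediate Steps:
g(L, F) = -L/4
z(P) = 4*P² (z(P) = (P + P)*(P + P) = (2*P)*(2*P) = 4*P²)
z(5)*(g(5, -1)/(-4) + 3/(-3)) = (4*5²)*(-¼*5/(-4) + 3/(-3)) = (4*25)*(-5/4*(-¼) + 3*(-⅓)) = 100*(5/16 - 1) = 100*(-11/16) = -275/4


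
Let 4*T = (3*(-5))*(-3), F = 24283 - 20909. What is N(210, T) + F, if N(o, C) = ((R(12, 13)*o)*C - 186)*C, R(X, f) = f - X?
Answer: 222877/8 ≈ 27860.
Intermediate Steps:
F = 3374
T = 45/4 (T = ((3*(-5))*(-3))/4 = (-15*(-3))/4 = (¼)*45 = 45/4 ≈ 11.250)
N(o, C) = C*(-186 + C*o) (N(o, C) = (((13 - 1*12)*o)*C - 186)*C = (((13 - 12)*o)*C - 186)*C = ((1*o)*C - 186)*C = (o*C - 186)*C = (C*o - 186)*C = (-186 + C*o)*C = C*(-186 + C*o))
N(210, T) + F = 45*(-186 + (45/4)*210)/4 + 3374 = 45*(-186 + 4725/2)/4 + 3374 = (45/4)*(4353/2) + 3374 = 195885/8 + 3374 = 222877/8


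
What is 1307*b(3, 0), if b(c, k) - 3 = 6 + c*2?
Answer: 19605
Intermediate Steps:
b(c, k) = 9 + 2*c (b(c, k) = 3 + (6 + c*2) = 3 + (6 + 2*c) = 9 + 2*c)
1307*b(3, 0) = 1307*(9 + 2*3) = 1307*(9 + 6) = 1307*15 = 19605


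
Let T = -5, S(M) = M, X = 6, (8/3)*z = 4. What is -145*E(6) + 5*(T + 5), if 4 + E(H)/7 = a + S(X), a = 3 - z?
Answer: -7105/2 ≈ -3552.5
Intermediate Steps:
z = 3/2 (z = (3/8)*4 = 3/2 ≈ 1.5000)
a = 3/2 (a = 3 - 1*3/2 = 3 - 3/2 = 3/2 ≈ 1.5000)
E(H) = 49/2 (E(H) = -28 + 7*(3/2 + 6) = -28 + 7*(15/2) = -28 + 105/2 = 49/2)
-145*E(6) + 5*(T + 5) = -145*49/2 + 5*(-5 + 5) = -7105/2 + 5*0 = -7105/2 + 0 = -7105/2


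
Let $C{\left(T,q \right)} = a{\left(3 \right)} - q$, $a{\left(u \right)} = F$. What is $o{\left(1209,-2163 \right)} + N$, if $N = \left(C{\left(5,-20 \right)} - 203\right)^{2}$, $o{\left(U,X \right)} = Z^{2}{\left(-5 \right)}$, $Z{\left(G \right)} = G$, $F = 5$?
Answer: $31709$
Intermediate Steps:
$a{\left(u \right)} = 5$
$o{\left(U,X \right)} = 25$ ($o{\left(U,X \right)} = \left(-5\right)^{2} = 25$)
$C{\left(T,q \right)} = 5 - q$
$N = 31684$ ($N = \left(\left(5 - -20\right) - 203\right)^{2} = \left(\left(5 + 20\right) - 203\right)^{2} = \left(25 - 203\right)^{2} = \left(-178\right)^{2} = 31684$)
$o{\left(1209,-2163 \right)} + N = 25 + 31684 = 31709$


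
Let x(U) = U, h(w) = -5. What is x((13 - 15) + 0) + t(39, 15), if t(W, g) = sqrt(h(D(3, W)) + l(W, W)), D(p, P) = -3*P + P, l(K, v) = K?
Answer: -2 + sqrt(34) ≈ 3.8310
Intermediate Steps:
D(p, P) = -2*P
t(W, g) = sqrt(-5 + W)
x((13 - 15) + 0) + t(39, 15) = ((13 - 15) + 0) + sqrt(-5 + 39) = (-2 + 0) + sqrt(34) = -2 + sqrt(34)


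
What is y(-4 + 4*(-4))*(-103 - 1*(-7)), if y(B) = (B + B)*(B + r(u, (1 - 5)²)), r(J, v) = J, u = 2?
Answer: -69120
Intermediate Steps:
y(B) = 2*B*(2 + B) (y(B) = (B + B)*(B + 2) = (2*B)*(2 + B) = 2*B*(2 + B))
y(-4 + 4*(-4))*(-103 - 1*(-7)) = (2*(-4 + 4*(-4))*(2 + (-4 + 4*(-4))))*(-103 - 1*(-7)) = (2*(-4 - 16)*(2 + (-4 - 16)))*(-103 + 7) = (2*(-20)*(2 - 20))*(-96) = (2*(-20)*(-18))*(-96) = 720*(-96) = -69120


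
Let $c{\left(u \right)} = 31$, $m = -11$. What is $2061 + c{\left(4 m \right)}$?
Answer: $2092$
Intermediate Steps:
$2061 + c{\left(4 m \right)} = 2061 + 31 = 2092$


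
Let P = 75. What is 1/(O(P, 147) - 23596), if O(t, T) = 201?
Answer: -1/23395 ≈ -4.2744e-5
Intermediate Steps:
1/(O(P, 147) - 23596) = 1/(201 - 23596) = 1/(-23395) = -1/23395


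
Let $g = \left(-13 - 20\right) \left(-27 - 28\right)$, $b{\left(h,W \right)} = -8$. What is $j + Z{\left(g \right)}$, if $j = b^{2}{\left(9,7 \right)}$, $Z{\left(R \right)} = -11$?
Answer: $53$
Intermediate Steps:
$g = 1815$ ($g = \left(-33\right) \left(-55\right) = 1815$)
$j = 64$ ($j = \left(-8\right)^{2} = 64$)
$j + Z{\left(g \right)} = 64 - 11 = 53$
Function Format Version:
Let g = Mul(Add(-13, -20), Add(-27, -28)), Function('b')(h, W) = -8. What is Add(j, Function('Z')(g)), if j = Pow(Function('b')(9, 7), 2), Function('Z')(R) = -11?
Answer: 53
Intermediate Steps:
g = 1815 (g = Mul(-33, -55) = 1815)
j = 64 (j = Pow(-8, 2) = 64)
Add(j, Function('Z')(g)) = Add(64, -11) = 53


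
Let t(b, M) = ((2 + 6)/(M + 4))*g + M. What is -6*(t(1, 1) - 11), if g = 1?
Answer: 252/5 ≈ 50.400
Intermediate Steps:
t(b, M) = M + 8/(4 + M) (t(b, M) = ((2 + 6)/(M + 4))*1 + M = (8/(4 + M))*1 + M = 8/(4 + M) + M = M + 8/(4 + M))
-6*(t(1, 1) - 11) = -6*((8 + 1**2 + 4*1)/(4 + 1) - 11) = -6*((8 + 1 + 4)/5 - 11) = -6*((1/5)*13 - 11) = -6*(13/5 - 11) = -6*(-42/5) = 252/5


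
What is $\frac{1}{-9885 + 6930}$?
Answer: $- \frac{1}{2955} \approx -0.00033841$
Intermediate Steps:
$\frac{1}{-9885 + 6930} = \frac{1}{-2955} = - \frac{1}{2955}$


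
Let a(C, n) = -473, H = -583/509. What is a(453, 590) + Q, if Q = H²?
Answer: -122205424/259081 ≈ -471.69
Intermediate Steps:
H = -583/509 (H = -583*1/509 = -583/509 ≈ -1.1454)
Q = 339889/259081 (Q = (-583/509)² = 339889/259081 ≈ 1.3119)
a(453, 590) + Q = -473 + 339889/259081 = -122205424/259081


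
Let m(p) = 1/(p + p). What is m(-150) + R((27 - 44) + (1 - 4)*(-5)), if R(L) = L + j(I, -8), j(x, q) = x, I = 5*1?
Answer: 899/300 ≈ 2.9967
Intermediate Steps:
I = 5
m(p) = 1/(2*p)
R(L) = 5 + L (R(L) = L + 5 = 5 + L)
m(-150) + R((27 - 44) + (1 - 4)*(-5)) = (1/2)/(-150) + (5 + ((27 - 44) + (1 - 4)*(-5))) = (1/2)*(-1/150) + (5 + (-17 - 3*(-5))) = -1/300 + (5 + (-17 + 15)) = -1/300 + (5 - 2) = -1/300 + 3 = 899/300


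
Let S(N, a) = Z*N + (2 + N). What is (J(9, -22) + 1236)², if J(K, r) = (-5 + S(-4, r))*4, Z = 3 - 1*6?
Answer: 1577536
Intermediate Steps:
Z = -3 (Z = 3 - 6 = -3)
S(N, a) = 2 - 2*N (S(N, a) = -3*N + (2 + N) = 2 - 2*N)
J(K, r) = 20 (J(K, r) = (-5 + (2 - 2*(-4)))*4 = (-5 + (2 + 8))*4 = (-5 + 10)*4 = 5*4 = 20)
(J(9, -22) + 1236)² = (20 + 1236)² = 1256² = 1577536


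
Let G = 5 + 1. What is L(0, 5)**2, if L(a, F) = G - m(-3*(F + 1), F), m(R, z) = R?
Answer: 576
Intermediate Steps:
G = 6
L(a, F) = 9 + 3*F (L(a, F) = 6 - (-3)*(F + 1) = 6 - (-3)*(1 + F) = 6 - (-3 - 3*F) = 6 + (3 + 3*F) = 9 + 3*F)
L(0, 5)**2 = (9 + 3*5)**2 = (9 + 15)**2 = 24**2 = 576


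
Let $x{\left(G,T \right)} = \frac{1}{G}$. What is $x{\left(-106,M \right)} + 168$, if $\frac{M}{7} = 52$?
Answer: $\frac{17807}{106} \approx 167.99$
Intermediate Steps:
$M = 364$ ($M = 7 \cdot 52 = 364$)
$x{\left(-106,M \right)} + 168 = \frac{1}{-106} + 168 = - \frac{1}{106} + 168 = \frac{17807}{106}$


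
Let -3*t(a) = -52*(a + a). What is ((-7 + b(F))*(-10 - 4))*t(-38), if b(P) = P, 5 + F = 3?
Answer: -165984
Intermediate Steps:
F = -2 (F = -5 + 3 = -2)
t(a) = 104*a/3 (t(a) = -(-52)*(a + a)/3 = -(-52)*2*a/3 = -(-104)*a/3 = 104*a/3)
((-7 + b(F))*(-10 - 4))*t(-38) = ((-7 - 2)*(-10 - 4))*((104/3)*(-38)) = -9*(-14)*(-3952/3) = 126*(-3952/3) = -165984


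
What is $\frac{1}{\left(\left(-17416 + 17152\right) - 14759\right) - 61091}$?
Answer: $- \frac{1}{76114} \approx -1.3138 \cdot 10^{-5}$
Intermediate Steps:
$\frac{1}{\left(\left(-17416 + 17152\right) - 14759\right) - 61091} = \frac{1}{\left(-264 - 14759\right) - 61091} = \frac{1}{-15023 - 61091} = \frac{1}{-76114} = - \frac{1}{76114}$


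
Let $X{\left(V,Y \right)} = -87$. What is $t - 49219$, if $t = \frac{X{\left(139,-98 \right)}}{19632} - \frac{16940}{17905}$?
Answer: $- \frac{1153423470937}{23434064} \approx -49220.0$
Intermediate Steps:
$t = - \frac{22274921}{23434064}$ ($t = - \frac{87}{19632} - \frac{16940}{17905} = \left(-87\right) \frac{1}{19632} - \frac{3388}{3581} = - \frac{29}{6544} - \frac{3388}{3581} = - \frac{22274921}{23434064} \approx -0.95054$)
$t - 49219 = - \frac{22274921}{23434064} - 49219 = - \frac{1153423470937}{23434064}$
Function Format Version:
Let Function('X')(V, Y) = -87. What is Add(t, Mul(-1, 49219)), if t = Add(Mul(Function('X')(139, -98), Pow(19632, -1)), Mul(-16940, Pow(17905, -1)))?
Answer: Rational(-1153423470937, 23434064) ≈ -49220.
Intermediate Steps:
t = Rational(-22274921, 23434064) (t = Add(Mul(-87, Pow(19632, -1)), Mul(-16940, Pow(17905, -1))) = Add(Mul(-87, Rational(1, 19632)), Mul(-16940, Rational(1, 17905))) = Add(Rational(-29, 6544), Rational(-3388, 3581)) = Rational(-22274921, 23434064) ≈ -0.95054)
Add(t, Mul(-1, 49219)) = Add(Rational(-22274921, 23434064), Mul(-1, 49219)) = Add(Rational(-22274921, 23434064), -49219) = Rational(-1153423470937, 23434064)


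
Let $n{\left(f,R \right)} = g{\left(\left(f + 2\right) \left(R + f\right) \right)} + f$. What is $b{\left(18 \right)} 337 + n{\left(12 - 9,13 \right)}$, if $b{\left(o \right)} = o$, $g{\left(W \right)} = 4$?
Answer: $6073$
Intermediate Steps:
$n{\left(f,R \right)} = 4 + f$
$b{\left(18 \right)} 337 + n{\left(12 - 9,13 \right)} = 18 \cdot 337 + \left(4 + \left(12 - 9\right)\right) = 6066 + \left(4 + \left(12 - 9\right)\right) = 6066 + \left(4 + 3\right) = 6066 + 7 = 6073$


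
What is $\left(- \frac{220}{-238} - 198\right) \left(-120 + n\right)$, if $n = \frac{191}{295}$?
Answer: $\frac{825721468}{35105} \approx 23521.0$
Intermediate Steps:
$n = \frac{191}{295}$ ($n = 191 \cdot \frac{1}{295} = \frac{191}{295} \approx 0.64746$)
$\left(- \frac{220}{-238} - 198\right) \left(-120 + n\right) = \left(- \frac{220}{-238} - 198\right) \left(-120 + \frac{191}{295}\right) = \left(\left(-220\right) \left(- \frac{1}{238}\right) - 198\right) \left(- \frac{35209}{295}\right) = \left(\frac{110}{119} - 198\right) \left(- \frac{35209}{295}\right) = \left(- \frac{23452}{119}\right) \left(- \frac{35209}{295}\right) = \frac{825721468}{35105}$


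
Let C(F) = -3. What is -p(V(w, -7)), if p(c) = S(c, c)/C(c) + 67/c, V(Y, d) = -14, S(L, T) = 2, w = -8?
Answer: 229/42 ≈ 5.4524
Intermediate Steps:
p(c) = -⅔ + 67/c (p(c) = 2/(-3) + 67/c = 2*(-⅓) + 67/c = -⅔ + 67/c)
-p(V(w, -7)) = -(-⅔ + 67/(-14)) = -(-⅔ + 67*(-1/14)) = -(-⅔ - 67/14) = -1*(-229/42) = 229/42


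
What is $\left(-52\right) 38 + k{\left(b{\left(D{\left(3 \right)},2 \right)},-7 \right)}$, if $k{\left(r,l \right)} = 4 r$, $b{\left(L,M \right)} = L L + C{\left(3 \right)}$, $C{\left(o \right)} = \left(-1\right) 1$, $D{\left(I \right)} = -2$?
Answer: $-1964$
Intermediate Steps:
$C{\left(o \right)} = -1$
$b{\left(L,M \right)} = -1 + L^{2}$ ($b{\left(L,M \right)} = L L - 1 = L^{2} - 1 = -1 + L^{2}$)
$\left(-52\right) 38 + k{\left(b{\left(D{\left(3 \right)},2 \right)},-7 \right)} = \left(-52\right) 38 + 4 \left(-1 + \left(-2\right)^{2}\right) = -1976 + 4 \left(-1 + 4\right) = -1976 + 4 \cdot 3 = -1976 + 12 = -1964$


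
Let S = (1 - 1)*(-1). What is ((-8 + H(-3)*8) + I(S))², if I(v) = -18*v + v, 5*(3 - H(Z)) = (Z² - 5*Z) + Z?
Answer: 7744/25 ≈ 309.76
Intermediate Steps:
S = 0 (S = 0*(-1) = 0)
H(Z) = 3 - Z²/5 + 4*Z/5 (H(Z) = 3 - ((Z² - 5*Z) + Z)/5 = 3 - (Z² - 4*Z)/5 = 3 + (-Z²/5 + 4*Z/5) = 3 - Z²/5 + 4*Z/5)
I(v) = -17*v
((-8 + H(-3)*8) + I(S))² = ((-8 + (3 - ⅕*(-3)² + (⅘)*(-3))*8) - 17*0)² = ((-8 + (3 - ⅕*9 - 12/5)*8) + 0)² = ((-8 + (3 - 9/5 - 12/5)*8) + 0)² = ((-8 - 6/5*8) + 0)² = ((-8 - 48/5) + 0)² = (-88/5 + 0)² = (-88/5)² = 7744/25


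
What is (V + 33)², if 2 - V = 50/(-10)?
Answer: 1600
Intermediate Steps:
V = 7 (V = 2 - 50/(-10) = 2 - 50*(-1)/10 = 2 - 1*(-5) = 2 + 5 = 7)
(V + 33)² = (7 + 33)² = 40² = 1600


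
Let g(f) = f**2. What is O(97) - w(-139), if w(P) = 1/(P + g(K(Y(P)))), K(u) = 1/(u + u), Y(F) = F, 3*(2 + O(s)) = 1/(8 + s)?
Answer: -448844821/225591975 ≈ -1.9896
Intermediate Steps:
O(s) = -2 + 1/(3*(8 + s))
K(u) = 1/(2*u)
w(P) = 1/(P + 1/(4*P**2)) (w(P) = 1/(P + (1/(2*P))**2) = 1/(P + 1/(4*P**2)))
O(97) - w(-139) = (-47 - 6*97)/(3*(8 + 97)) - 4*(-139)**2/(1 + 4*(-139)**3) = (1/3)*(-47 - 582)/105 - 4*19321/(1 + 4*(-2685619)) = (1/3)*(1/105)*(-629) - 4*19321/(1 - 10742476) = -629/315 - 4*19321/(-10742475) = -629/315 - 4*19321*(-1)/10742475 = -629/315 - 1*(-77284/10742475) = -629/315 + 77284/10742475 = -448844821/225591975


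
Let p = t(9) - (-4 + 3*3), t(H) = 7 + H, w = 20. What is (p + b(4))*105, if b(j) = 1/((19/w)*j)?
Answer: 22470/19 ≈ 1182.6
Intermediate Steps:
b(j) = 20/(19*j) (b(j) = 1/((19/20)*j) = 1/((19*(1/20))*j) = 1/(19*j/20) = 20/(19*j))
p = 11 (p = (7 + 9) - (-4 + 3*3) = 16 - (-4 + 9) = 16 - 1*5 = 16 - 5 = 11)
(p + b(4))*105 = (11 + (20/19)/4)*105 = (11 + (20/19)*(¼))*105 = (11 + 5/19)*105 = (214/19)*105 = 22470/19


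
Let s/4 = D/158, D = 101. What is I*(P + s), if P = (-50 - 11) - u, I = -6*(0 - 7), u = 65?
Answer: -409584/79 ≈ -5184.6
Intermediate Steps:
I = 42 (I = -6*(-7) = 42)
s = 202/79 (s = 4*(101/158) = 202/79 ≈ 2.5570)
P = -126 (P = (-50 - 11) - 1*65 = -61 - 65 = -126)
I*(P + s) = 42*(-126 + 202/79) = 42*(-9752/79) = -409584/79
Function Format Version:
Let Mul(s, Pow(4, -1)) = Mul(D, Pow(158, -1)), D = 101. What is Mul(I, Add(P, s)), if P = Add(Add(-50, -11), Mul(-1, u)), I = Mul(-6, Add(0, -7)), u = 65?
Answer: Rational(-409584, 79) ≈ -5184.6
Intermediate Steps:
I = 42 (I = Mul(-6, -7) = 42)
s = Rational(202, 79) (s = Mul(4, Mul(101, Pow(158, -1))) = Mul(4, Mul(101, Rational(1, 158))) = Mul(4, Rational(101, 158)) = Rational(202, 79) ≈ 2.5570)
P = -126 (P = Add(Add(-50, -11), Mul(-1, 65)) = Add(-61, -65) = -126)
Mul(I, Add(P, s)) = Mul(42, Add(-126, Rational(202, 79))) = Mul(42, Rational(-9752, 79)) = Rational(-409584, 79)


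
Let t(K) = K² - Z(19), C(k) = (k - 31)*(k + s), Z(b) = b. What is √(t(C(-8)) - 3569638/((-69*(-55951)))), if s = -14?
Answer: √10971770344438368423/3860619 ≈ 857.99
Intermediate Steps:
C(k) = (-31 + k)*(-14 + k) (C(k) = (k - 31)*(k - 14) = (-31 + k)*(-14 + k))
t(K) = -19 + K² (t(K) = K² - 1*19 = K² - 19 = -19 + K²)
√(t(C(-8)) - 3569638/((-69*(-55951)))) = √((-19 + (434 + (-8)² - 45*(-8))²) - 3569638/((-69*(-55951)))) = √((-19 + (434 + 64 + 360)²) - 3569638/3860619) = √((-19 + 858²) - 3569638*1/3860619) = √((-19 + 736164) - 3569638/3860619) = √(736145 - 3569638/3860619) = √(2841971804117/3860619) = √10971770344438368423/3860619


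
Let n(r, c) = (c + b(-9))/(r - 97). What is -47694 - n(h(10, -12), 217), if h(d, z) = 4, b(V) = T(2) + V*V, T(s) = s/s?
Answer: -4435243/93 ≈ -47691.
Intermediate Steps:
T(s) = 1
b(V) = 1 + V² (b(V) = 1 + V*V = 1 + V²)
n(r, c) = (82 + c)/(-97 + r) (n(r, c) = (c + (1 + (-9)²))/(r - 97) = (c + (1 + 81))/(-97 + r) = (c + 82)/(-97 + r) = (82 + c)/(-97 + r))
-47694 - n(h(10, -12), 217) = -47694 - (82 + 217)/(-97 + 4) = -47694 - 299/(-93) = -47694 - (-1)*299/93 = -47694 - 1*(-299/93) = -47694 + 299/93 = -4435243/93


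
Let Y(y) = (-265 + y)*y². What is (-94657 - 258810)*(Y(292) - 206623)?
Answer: -740691865835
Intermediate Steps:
Y(y) = y²*(-265 + y)
(-94657 - 258810)*(Y(292) - 206623) = (-94657 - 258810)*(292²*(-265 + 292) - 206623) = -353467*(85264*27 - 206623) = -353467*(2302128 - 206623) = -353467*2095505 = -740691865835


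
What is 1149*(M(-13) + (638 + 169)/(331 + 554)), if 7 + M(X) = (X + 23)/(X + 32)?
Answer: -35818926/5605 ≈ -6390.5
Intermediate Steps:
M(X) = -7 + (23 + X)/(32 + X) (M(X) = -7 + (X + 23)/(X + 32) = -7 + (23 + X)/(32 + X))
1149*(M(-13) + (638 + 169)/(331 + 554)) = 1149*(3*(-67 - 2*(-13))/(32 - 13) + (638 + 169)/(331 + 554)) = 1149*(3*(-67 + 26)/19 + 807/885) = 1149*(3*(1/19)*(-41) + 807*(1/885)) = 1149*(-123/19 + 269/295) = 1149*(-31174/5605) = -35818926/5605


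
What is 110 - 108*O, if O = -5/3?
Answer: 290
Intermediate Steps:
O = -5/3 (O = -5*1/3 = -5/3 ≈ -1.6667)
110 - 108*O = 110 - 108*(-5)/3 = 110 - 36*(-5) = 110 + 180 = 290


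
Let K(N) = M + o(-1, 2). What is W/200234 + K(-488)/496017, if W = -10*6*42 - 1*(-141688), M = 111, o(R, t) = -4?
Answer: 34525559447/49659733989 ≈ 0.69524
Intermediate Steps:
K(N) = 107 (K(N) = 111 - 4 = 107)
W = 139168 (W = -60*42 + 141688 = -2520 + 141688 = 139168)
W/200234 + K(-488)/496017 = 139168/200234 + 107/496017 = 139168*(1/200234) + 107*(1/496017) = 69584/100117 + 107/496017 = 34525559447/49659733989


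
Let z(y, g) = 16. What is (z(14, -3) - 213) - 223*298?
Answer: -66651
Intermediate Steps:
(z(14, -3) - 213) - 223*298 = (16 - 213) - 223*298 = -197 - 66454 = -66651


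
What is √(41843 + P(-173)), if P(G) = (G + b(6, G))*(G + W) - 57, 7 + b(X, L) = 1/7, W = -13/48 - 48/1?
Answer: √575650635/84 ≈ 285.63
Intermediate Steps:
W = -2317/48 (W = -13*1/48 - 48*1 = -13/48 - 48 = -2317/48 ≈ -48.271)
b(X, L) = -48/7 (b(X, L) = -7 + 1/7 = -7 + ⅐ = -48/7)
P(G) = -57 + (-2317/48 + G)*(-48/7 + G) (P(G) = (G - 48/7)*(G - 2317/48) - 57 = (-48/7 + G)*(-2317/48 + G) - 57 = (-2317/48 + G)*(-48/7 + G) - 57 = -57 + (-2317/48 + G)*(-48/7 + G))
√(41843 + P(-173)) = √(41843 + (274 + (-173)² - 18523/336*(-173))) = √(41843 + (274 + 29929 + 3204479/336)) = √(41843 + 13352687/336) = √(27411935/336) = √575650635/84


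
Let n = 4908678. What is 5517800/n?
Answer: 2758900/2454339 ≈ 1.1241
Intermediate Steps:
5517800/n = 5517800/4908678 = 5517800*(1/4908678) = 2758900/2454339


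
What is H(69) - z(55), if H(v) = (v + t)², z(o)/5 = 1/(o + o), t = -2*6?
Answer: 71477/22 ≈ 3249.0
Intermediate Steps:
t = -12
z(o) = 5/(2*o) (z(o) = 5/(o + o) = 5/((2*o)) = 5*(1/(2*o)) = 5/(2*o))
H(v) = (-12 + v)² (H(v) = (v - 12)² = (-12 + v)²)
H(69) - z(55) = (-12 + 69)² - 5/(2*55) = 57² - 5/(2*55) = 3249 - 1*1/22 = 3249 - 1/22 = 71477/22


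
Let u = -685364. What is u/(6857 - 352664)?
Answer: 685364/345807 ≈ 1.9819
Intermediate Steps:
u/(6857 - 352664) = -685364/(6857 - 352664) = -685364/(-345807) = -685364*(-1/345807) = 685364/345807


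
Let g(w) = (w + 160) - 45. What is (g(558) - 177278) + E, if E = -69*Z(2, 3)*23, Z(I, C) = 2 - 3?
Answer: -175018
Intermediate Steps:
Z(I, C) = -1
g(w) = 115 + w (g(w) = (160 + w) - 45 = 115 + w)
E = 1587 (E = -69*(-1)*23 = 69*23 = 1587)
(g(558) - 177278) + E = ((115 + 558) - 177278) + 1587 = (673 - 177278) + 1587 = -176605 + 1587 = -175018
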